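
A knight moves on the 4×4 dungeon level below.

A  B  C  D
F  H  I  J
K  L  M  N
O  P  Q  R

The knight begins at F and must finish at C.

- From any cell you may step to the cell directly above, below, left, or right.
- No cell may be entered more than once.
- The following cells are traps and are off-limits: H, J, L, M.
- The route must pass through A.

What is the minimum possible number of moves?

Any route passes through A somewhere between F and C. Summing Manhattan distances along the two legs (F → A → C) gives a lower bound of 1 + 2 = 3 moves.
A route of 3 moves achieves this: F → A → B → C.
Since 3 matches the lower bound, it is optimal.

3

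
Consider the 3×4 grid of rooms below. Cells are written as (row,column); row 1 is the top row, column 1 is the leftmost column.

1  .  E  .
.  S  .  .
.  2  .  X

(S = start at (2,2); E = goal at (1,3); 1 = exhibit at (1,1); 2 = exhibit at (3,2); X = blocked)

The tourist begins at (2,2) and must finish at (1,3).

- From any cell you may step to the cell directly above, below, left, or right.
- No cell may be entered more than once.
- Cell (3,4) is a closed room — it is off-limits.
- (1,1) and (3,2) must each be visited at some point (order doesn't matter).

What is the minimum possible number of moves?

Any route passes through (1,1) and (3,2) in some order between (2,2) and (1,3). Summing Manhattan distances along each leg and taking the cheapest ordering ((2,2) → (3,2) → (1,1) → (1,3)) gives a lower bound of 1 + 3 + 2 = 6 moves.
A route of 6 moves achieves this: (2,2) → (3,2) → (3,1) → (2,1) → (1,1) → (1,2) → (1,3).
Since 6 matches the lower bound, it is optimal.

6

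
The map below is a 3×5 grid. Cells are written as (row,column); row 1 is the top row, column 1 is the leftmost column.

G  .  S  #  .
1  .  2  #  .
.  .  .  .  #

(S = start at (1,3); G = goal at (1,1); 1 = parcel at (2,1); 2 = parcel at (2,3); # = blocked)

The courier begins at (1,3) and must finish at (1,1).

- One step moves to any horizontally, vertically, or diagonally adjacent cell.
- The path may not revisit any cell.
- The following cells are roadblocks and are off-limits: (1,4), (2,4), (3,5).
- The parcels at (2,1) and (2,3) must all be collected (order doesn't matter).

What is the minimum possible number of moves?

Any route passes through (2,1) and (2,3) in some order between (1,3) and (1,1). Summing Chebyshev distances along each leg and taking the cheapest ordering ((1,3) → (2,3) → (2,1) → (1,1)) gives a lower bound of 1 + 2 + 1 = 4 moves.
A route of 4 moves achieves this: (1,3) → (2,3) → (1,2) → (2,1) → (1,1).
Since 4 matches the lower bound, it is optimal.

4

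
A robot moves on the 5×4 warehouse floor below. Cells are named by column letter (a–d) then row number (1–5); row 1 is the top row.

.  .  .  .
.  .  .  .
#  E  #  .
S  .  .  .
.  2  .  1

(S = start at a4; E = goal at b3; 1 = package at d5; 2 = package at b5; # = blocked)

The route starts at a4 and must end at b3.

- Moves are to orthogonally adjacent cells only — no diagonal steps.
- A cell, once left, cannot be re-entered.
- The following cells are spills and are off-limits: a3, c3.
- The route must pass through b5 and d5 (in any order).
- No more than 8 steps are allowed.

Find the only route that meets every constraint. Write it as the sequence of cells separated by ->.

Any route must reach b5 and d5 and still end at b3 within 8 moves, so the order of the required stops is forced.
Route from a4: down to a5, 3× right (reaching d5), up to d4, 2× left (reaching b4), up to b3 — 8 moves in all.
Check: all required cells visited; 8 ≤ 8 moves.

a4 -> a5 -> b5 -> c5 -> d5 -> d4 -> c4 -> b4 -> b3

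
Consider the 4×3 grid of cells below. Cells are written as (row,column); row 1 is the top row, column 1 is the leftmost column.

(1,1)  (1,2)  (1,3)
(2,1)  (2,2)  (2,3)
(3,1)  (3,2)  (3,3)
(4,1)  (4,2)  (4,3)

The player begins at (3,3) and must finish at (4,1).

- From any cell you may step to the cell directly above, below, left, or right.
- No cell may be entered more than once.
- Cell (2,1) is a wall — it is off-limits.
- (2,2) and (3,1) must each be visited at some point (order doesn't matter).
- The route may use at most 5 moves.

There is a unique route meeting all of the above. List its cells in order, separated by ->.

Any route must reach (2,2) and (3,1) and still end at (4,1) within 5 moves, so the order of the required stops is forced.
Route from (3,3): up 1 to (2,3), left 1 to (2,2), down 1 to (3,2), left 1 to (3,1), down 1 to (4,1) — 5 moves in all.
Check: all required cells visited; 5 ≤ 5 moves.

(3,3) -> (2,3) -> (2,2) -> (3,2) -> (3,1) -> (4,1)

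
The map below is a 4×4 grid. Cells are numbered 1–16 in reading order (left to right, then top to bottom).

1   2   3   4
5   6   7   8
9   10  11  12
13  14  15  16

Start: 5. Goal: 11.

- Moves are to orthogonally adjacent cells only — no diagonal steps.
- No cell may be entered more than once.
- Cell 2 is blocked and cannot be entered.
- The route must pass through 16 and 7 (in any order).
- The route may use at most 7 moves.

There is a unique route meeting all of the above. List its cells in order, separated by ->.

The 7-move cap with required stops at 16, 7 leaves no slack for detours.
Route from 5: right 3 to 8, down 2 to 16, left 1 to 15, up 1 to 11 — 7 moves in all.
Check: all required cells visited; 7 ≤ 7 moves.

5 -> 6 -> 7 -> 8 -> 12 -> 16 -> 15 -> 11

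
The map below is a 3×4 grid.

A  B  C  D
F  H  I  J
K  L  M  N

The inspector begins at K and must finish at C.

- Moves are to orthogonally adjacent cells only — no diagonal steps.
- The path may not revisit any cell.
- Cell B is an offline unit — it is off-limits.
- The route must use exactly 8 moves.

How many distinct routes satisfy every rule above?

5

Need simple routes of exactly 8 moves from K to C (Manhattan distance 4, so 2 moves are spent on a detour and 2 undoing it).
Enumerating: K F H L M I J D C | K F H L M N J D C | K F H L M N J I C | K F H I M N J D C | K L H I M N J D C.
That gives 5 routes.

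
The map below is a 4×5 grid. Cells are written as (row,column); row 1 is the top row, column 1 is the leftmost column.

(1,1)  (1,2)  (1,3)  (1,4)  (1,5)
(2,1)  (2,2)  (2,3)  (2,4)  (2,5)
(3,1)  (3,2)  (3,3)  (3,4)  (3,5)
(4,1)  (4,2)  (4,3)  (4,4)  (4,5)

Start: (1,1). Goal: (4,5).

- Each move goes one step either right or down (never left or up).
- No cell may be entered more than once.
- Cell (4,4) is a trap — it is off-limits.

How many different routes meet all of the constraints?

A right/down-only route from (1,1) to (4,5) makes exactly 3 down-moves and 4 right-moves in some order.
With no other constraints that would be C(7,3) = 35 routes.
Subtract routes through each blocked cell (inclusion–exclusion for overlaps): − through (4,4): 20 → 15.
That gives 15 routes.

15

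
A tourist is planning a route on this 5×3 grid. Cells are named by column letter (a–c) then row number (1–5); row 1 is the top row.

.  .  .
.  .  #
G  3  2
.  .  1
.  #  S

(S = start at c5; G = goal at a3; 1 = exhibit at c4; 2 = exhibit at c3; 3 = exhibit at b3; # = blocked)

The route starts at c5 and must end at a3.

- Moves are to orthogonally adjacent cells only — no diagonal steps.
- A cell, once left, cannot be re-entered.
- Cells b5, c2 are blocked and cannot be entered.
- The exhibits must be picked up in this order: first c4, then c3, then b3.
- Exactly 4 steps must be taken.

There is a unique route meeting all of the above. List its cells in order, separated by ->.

The waypoints must appear in the order c4, c3, b3, with no cell reused.
Route from c5: up 2 to c3, left 2 to a3 — 4 moves in all.
Check: order respected (1 at step 1, 2 at step 2, 3 at step 3); 4 moves as required.

c5 -> c4 -> c3 -> b3 -> a3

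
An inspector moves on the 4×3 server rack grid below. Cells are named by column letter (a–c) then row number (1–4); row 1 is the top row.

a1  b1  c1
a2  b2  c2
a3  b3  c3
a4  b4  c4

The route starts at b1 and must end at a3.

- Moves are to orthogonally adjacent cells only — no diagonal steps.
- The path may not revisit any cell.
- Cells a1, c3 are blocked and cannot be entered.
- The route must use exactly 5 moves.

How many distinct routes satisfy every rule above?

Need simple routes of exactly 5 moves from b1 to a3 (Manhattan distance 3, so 1 moves are spent on a detour and 1 undoing it).
Enumerating: b1 b2 b3 b4 a4 a3 | b1 c1 c2 b2 b3 a3 | b1 c1 c2 b2 a2 a3.
That gives 3 routes.

3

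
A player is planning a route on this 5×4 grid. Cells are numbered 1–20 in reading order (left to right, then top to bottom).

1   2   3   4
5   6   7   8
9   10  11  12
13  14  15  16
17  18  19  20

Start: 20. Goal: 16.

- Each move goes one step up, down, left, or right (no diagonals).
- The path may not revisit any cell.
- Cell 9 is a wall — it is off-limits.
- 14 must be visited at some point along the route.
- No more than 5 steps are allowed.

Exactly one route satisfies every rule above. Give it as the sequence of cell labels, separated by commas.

20, 19, 18, 14, 15, 16

Any route must reach 14 and still end at 16 within 5 moves, so the order of the required stops is forced.
Route from 20: 2× left (reaching 18), up to 14, 2× right (reaching 16) — 5 moves in all.
Check: all required cells visited; 5 ≤ 5 moves.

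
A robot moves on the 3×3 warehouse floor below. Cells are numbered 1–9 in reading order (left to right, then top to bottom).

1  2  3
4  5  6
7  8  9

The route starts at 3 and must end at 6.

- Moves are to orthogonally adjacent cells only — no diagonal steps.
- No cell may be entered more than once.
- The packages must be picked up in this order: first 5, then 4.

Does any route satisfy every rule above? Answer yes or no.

yes

One route that works: 3 → 2 → 5 → 4 → 7 → 8 → 9 → 6.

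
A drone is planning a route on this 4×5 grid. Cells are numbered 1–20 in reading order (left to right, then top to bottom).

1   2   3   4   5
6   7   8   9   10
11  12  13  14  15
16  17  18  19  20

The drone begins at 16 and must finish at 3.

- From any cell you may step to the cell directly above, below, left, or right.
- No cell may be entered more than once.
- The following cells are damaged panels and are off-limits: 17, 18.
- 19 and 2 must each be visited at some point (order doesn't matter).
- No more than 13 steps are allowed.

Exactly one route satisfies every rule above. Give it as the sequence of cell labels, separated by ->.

16 -> 11 -> 12 -> 13 -> 14 -> 19 -> 20 -> 15 -> 10 -> 9 -> 8 -> 7 -> 2 -> 3

The budget equals the shortest possible length, so every move has to be on a shortest route through the required cells.
Route from 16: up 1 to 11, right 3 to 14, down 1 to 19, right 1 to 20, up 2 to 10, left 3 to 7, up 1 to 2, right 1 to 3 — 13 moves in all.
Check: all required cells visited; 13 ≤ 13 moves.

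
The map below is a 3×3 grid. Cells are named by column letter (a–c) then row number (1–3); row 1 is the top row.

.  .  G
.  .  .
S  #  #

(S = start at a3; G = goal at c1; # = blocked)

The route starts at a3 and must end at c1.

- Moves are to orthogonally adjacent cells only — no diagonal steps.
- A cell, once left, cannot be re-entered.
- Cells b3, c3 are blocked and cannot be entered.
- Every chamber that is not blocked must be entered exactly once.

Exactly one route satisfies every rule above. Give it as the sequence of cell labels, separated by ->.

a3 -> a2 -> a1 -> b1 -> b2 -> c2 -> c1

Need to visit all 7 open cells exactly once, starting at a3 and ending at c1.
Cell a1 has only two open neighbours (a2 and b1), so the path must pass straight through it: one of those is the cell it's entered from and the other is where it exits.
Route from a3: up 2 to a1, right 1 to b1, down 1 to b2, right 1 to c2, up 1 to c1 — 6 moves in all.
Check: all 7 open cells covered.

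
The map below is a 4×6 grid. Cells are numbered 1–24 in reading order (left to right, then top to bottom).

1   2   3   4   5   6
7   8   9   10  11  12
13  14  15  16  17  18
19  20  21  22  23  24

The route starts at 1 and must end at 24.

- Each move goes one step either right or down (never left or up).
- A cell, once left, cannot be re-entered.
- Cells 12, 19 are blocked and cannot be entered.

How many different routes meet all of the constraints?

A right/down-only route from 1 to 24 makes exactly 3 down-moves and 5 right-moves in some order.
With no other constraints that would be C(8,3) = 56 routes.
Subtract routes through each blocked cell (inclusion–exclusion for overlaps): − through 12: 6 − through 19: 1 → 49.
That gives 49 routes.

49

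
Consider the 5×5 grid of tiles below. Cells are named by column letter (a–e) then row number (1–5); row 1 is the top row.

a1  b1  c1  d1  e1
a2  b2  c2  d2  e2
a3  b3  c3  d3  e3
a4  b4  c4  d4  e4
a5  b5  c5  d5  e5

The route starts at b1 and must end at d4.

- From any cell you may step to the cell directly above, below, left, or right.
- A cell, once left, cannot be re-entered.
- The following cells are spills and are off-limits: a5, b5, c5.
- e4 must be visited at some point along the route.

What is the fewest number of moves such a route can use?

Any route passes through e4 somewhere between b1 and d4. Summing Manhattan distances along the two legs (b1 → e4 → d4) gives a lower bound of 6 + 1 = 7 moves.
A route of 7 moves achieves this: b1 → b2 → b3 → c3 → d3 → e3 → e4 → d4.
Since 7 matches the lower bound, it is optimal.

7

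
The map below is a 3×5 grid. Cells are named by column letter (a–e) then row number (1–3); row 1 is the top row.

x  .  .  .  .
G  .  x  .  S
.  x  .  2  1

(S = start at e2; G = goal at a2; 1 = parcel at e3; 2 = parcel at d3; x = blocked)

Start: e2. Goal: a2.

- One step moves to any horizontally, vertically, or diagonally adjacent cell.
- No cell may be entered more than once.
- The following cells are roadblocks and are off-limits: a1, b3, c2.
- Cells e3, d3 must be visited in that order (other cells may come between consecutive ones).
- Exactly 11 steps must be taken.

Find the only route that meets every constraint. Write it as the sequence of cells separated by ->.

The waypoints must appear in the order e3, d3, with no cell reused.
Route from e2: down 1 to e3, left 2 to c3, up-right 2 to e1, left 3 to b1, down 1 to b2, down-left 1 to a3, up 1 to a2 — 11 moves in all.
Check: order respected (1 at step 1, 2 at step 2); 11 moves as required.

e2 -> e3 -> d3 -> c3 -> d2 -> e1 -> d1 -> c1 -> b1 -> b2 -> a3 -> a2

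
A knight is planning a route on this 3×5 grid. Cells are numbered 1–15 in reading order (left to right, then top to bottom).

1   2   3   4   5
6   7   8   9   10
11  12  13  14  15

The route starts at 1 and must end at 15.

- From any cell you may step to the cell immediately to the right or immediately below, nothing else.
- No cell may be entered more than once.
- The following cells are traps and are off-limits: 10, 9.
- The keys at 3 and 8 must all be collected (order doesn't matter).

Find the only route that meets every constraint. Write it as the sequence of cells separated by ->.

1 -> 2 -> 3 -> 8 -> 13 -> 14 -> 15

Moves only go right or down, so the column and row indices never decrease.
Route from 1: right 2 to 3, down 2 to 13, right 2 to 15 — 6 moves in all.
Check: all required cells visited.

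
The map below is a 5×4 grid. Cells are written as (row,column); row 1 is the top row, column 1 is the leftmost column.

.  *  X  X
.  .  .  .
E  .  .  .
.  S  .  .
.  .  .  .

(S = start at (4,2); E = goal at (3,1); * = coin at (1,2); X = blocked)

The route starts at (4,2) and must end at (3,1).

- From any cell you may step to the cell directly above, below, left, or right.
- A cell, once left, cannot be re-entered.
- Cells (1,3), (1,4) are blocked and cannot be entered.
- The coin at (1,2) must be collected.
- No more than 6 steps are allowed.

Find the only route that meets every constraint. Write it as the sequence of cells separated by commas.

Any route must reach (1,2) and still end at (3,1) within 6 moves, so the order of the required stops is forced.
Route from (4,2): up 3 to (1,2), left 1 to (1,1), down 2 to (3,1) — 6 moves in all.
Check: all required cells visited; 6 ≤ 6 moves.

(4,2), (3,2), (2,2), (1,2), (1,1), (2,1), (3,1)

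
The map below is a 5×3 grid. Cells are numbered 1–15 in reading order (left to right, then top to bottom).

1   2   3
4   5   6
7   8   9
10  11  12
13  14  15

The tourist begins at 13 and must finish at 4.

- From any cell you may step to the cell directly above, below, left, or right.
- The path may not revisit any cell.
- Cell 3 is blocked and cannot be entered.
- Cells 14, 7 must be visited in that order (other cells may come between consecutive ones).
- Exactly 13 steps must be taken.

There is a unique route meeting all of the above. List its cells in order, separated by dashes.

13 - 14 - 15 - 12 - 11 - 10 - 7 - 8 - 9 - 6 - 5 - 2 - 1 - 4

The waypoints must appear in the order 14, 7, with no cell reused.
Route from 13: 2× right (reaching 15), up to 12, 2× left (reaching 10), up to 7, 2× right (reaching 9), up to 6, left to 5, up to 2, left to 1, down to 4 — 13 moves in all.
Check: order respected (14 at step 1, 7 at step 6); 13 moves as required.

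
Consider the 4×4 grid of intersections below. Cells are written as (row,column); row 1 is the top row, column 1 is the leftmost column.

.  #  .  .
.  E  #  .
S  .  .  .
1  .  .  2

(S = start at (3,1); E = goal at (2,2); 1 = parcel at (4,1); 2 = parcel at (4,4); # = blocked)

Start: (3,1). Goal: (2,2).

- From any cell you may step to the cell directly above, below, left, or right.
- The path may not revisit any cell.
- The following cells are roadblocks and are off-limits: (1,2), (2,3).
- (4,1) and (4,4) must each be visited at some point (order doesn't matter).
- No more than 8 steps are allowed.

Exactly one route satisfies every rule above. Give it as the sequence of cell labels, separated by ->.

(3,1) -> (4,1) -> (4,2) -> (4,3) -> (4,4) -> (3,4) -> (3,3) -> (3,2) -> (2,2)

The budget equals the shortest possible length, so every move has to be on a shortest route through the required cells.
Route from (3,1): down to (4,1), 3× right (reaching (4,4)), up to (3,4), 2× left (reaching (3,2)), up to (2,2) — 8 moves in all.
Check: all required cells visited; 8 ≤ 8 moves.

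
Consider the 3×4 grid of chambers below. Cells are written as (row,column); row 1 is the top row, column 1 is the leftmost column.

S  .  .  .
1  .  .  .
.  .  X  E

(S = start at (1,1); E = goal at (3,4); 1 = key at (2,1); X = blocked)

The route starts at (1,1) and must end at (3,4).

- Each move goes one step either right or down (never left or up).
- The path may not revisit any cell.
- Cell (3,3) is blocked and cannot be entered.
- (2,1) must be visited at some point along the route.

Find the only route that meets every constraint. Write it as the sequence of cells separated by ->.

Moves only go right or down, so the column and row indices never decrease.
Route from (1,1): down 1 to (2,1), right 3 to (2,4), down 1 to (3,4) — 5 moves in all.
Check: all required cells visited.

(1,1) -> (2,1) -> (2,2) -> (2,3) -> (2,4) -> (3,4)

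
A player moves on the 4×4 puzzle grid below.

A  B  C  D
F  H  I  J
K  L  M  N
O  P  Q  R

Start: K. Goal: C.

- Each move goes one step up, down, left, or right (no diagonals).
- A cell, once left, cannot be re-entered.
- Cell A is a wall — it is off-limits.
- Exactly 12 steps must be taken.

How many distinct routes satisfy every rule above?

Need simple routes of exactly 12 moves from K to C (Manhattan distance 4, so 4 moves are spent on a detour and 4 undoing it).
Enumerating: K F H L P Q R N M I J D C | K F H I M L P Q R N J D C | K O P L H I M Q R N J D C | K O P L M Q R N J I H B C | K O P Q R N J I M L H B C | K O P Q R N M L H I J D C.
That gives 6 routes.

6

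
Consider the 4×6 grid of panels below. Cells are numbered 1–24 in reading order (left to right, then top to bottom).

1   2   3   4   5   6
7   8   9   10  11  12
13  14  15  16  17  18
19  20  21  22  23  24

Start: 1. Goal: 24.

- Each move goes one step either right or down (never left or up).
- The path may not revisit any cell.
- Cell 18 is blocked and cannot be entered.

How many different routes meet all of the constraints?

35

A right/down-only route from 1 to 24 makes exactly 3 down-moves and 5 right-moves in some order.
With no other constraints that would be C(8,3) = 56 routes.
Subtract routes through each blocked cell (inclusion–exclusion for overlaps): − through 18: 21 → 35.
That gives 35 routes.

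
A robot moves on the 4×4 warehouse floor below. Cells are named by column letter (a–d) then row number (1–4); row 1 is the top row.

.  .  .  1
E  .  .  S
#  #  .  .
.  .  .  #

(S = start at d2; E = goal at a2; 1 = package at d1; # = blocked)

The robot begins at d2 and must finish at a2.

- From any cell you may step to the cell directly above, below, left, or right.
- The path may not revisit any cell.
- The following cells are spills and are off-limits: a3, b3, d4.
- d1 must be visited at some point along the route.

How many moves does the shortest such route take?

Any route passes through d1 somewhere between d2 and a2. Summing Manhattan distances along the two legs (d2 → d1 → a2) gives a lower bound of 1 + 4 = 5 moves.
A route of 5 moves achieves this: d2 → d1 → c1 → c2 → b2 → a2.
Since 5 matches the lower bound, it is optimal.

5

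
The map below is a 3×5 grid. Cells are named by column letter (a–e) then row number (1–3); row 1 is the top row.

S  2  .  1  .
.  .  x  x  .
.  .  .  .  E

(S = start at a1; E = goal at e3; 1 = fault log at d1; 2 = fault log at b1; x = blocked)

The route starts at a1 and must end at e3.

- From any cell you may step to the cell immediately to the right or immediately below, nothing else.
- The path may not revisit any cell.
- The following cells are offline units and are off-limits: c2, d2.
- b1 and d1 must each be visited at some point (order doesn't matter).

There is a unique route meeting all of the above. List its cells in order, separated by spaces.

Moves only go right or down, so the column and row indices never decrease.
Route from a1: right 4 to e1, down 2 to e3 — 6 moves in all.
Check: all required cells visited.

a1 b1 c1 d1 e1 e2 e3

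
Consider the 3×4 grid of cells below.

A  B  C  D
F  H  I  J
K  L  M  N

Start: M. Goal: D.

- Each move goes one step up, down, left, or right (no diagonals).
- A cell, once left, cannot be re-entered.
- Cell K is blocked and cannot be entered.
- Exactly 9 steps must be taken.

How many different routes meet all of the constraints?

Need simple routes of exactly 9 moves from M to D (Manhattan distance 3, so 3 moves are spent on a detour and 3 undoing it).
Enumerating: M L H F A B C I J D | M N J I H F A B C D.
That gives 2 routes.

2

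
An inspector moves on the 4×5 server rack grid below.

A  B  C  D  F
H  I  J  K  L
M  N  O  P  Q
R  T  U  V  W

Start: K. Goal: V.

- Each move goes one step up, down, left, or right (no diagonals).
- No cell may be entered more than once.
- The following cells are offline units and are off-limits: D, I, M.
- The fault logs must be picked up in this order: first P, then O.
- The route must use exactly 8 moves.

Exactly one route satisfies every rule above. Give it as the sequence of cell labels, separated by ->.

K -> L -> Q -> P -> O -> N -> T -> U -> V

The waypoints must appear in the order P, O, with no cell reused.
Route from K: right to L, down to Q, 3× left (reaching N), down to T, 2× right (reaching V) — 8 moves in all.
Check: order respected (P at step 3, O at step 4); 8 moves as required.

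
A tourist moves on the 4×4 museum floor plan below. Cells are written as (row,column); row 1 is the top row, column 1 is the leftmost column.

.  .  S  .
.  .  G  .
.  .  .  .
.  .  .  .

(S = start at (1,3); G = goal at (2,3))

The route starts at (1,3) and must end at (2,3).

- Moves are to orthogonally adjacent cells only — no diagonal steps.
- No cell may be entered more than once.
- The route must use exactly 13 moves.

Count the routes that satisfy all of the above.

Need simple routes of exactly 13 moves from (1,3) to (2,3) (Manhattan distance 1, so 6 moves are spent on a detour and 6 undoing it).
Branch systematically from the start, pruning whenever the remaining move budget drops below the Manhattan distance to (2,3) or differs from it in parity. Grouping the completions by first move — via (1,2): 6; via (1,4): 8 (no valid completion starts via (2,3)) — and summing: 6 + 8 = 14.
That gives 14 routes.

14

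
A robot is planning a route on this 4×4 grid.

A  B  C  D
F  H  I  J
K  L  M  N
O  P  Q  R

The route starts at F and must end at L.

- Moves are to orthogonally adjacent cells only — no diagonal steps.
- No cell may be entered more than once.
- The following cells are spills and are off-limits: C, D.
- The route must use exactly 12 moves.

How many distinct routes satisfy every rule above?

Need simple routes of exactly 12 moves from F to L (Manhattan distance 2, so 5 moves are spent on a detour and 5 undoing it).
Enumerating: F A B H I M N R Q P O K L | F A B H I J N R Q P O K L | F A B H I J N M Q P O K L.
That gives 3 routes.

3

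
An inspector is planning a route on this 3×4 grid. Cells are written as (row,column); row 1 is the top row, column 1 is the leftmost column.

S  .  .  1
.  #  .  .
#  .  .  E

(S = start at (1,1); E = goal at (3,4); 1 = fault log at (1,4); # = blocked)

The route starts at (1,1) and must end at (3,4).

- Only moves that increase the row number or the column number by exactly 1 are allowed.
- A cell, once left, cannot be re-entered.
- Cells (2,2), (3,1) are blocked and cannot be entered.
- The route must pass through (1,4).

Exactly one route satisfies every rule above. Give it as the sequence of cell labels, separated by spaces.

(1,1) (1,2) (1,3) (1,4) (2,4) (3,4)

Moves only go right or down, so the column and row indices never decrease.
Route from (1,1): right 3 to (1,4), down 2 to (3,4) — 5 moves in all.
Check: all required cells visited.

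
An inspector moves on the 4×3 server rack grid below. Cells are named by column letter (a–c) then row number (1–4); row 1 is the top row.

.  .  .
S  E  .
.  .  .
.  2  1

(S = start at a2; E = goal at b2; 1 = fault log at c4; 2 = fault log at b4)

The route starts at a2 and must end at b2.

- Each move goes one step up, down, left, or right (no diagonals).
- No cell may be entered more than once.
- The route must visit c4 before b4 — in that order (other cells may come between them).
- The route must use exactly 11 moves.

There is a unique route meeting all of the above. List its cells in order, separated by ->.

The waypoints must appear in the order c4, b4, with no cell reused.
Route from a2: up to a1, 2× right (reaching c1), 3× down (reaching c4), 2× left (reaching a4), up to a3, right to b3, up to b2 — 11 moves in all.
Check: order respected (1 at step 6, 2 at step 7); 11 moves as required.

a2 -> a1 -> b1 -> c1 -> c2 -> c3 -> c4 -> b4 -> a4 -> a3 -> b3 -> b2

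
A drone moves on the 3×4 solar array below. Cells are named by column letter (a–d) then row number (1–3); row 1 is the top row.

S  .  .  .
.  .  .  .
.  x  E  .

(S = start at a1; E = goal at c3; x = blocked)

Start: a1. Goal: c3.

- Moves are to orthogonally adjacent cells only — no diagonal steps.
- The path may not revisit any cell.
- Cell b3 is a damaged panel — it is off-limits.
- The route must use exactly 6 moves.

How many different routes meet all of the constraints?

6

Need simple routes of exactly 6 moves from a1 to c3 (Manhattan distance 4, so 1 moves are spent on a detour and 1 undoing it).
Enumerating: a1 a2 b2 b1 c1 c2 c3 | a1 a2 b2 c2 d2 d3 c3 | a1 b1 b2 c2 d2 d3 c3 | a1 b1 c1 c2 d2 d3 c3 | a1 b1 c1 d1 d2 d3 c3 | a1 b1 c1 d1 d2 c2 c3.
That gives 6 routes.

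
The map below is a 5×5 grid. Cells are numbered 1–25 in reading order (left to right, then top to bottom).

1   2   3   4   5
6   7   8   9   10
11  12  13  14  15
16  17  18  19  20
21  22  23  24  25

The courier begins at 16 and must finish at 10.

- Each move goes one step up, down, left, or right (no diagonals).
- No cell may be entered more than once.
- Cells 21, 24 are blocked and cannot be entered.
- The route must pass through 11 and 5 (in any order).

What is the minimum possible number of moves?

Any route passes through 11 and 5 in some order between 16 and 10. Summing Manhattan distances along each leg and taking the cheapest ordering (16 → 11 → 5 → 10) gives a lower bound of 1 + 6 + 1 = 8 moves.
A route of 8 moves achieves this: 16 → 11 → 6 → 1 → 2 → 3 → 4 → 5 → 10.
Since 8 matches the lower bound, it is optimal.

8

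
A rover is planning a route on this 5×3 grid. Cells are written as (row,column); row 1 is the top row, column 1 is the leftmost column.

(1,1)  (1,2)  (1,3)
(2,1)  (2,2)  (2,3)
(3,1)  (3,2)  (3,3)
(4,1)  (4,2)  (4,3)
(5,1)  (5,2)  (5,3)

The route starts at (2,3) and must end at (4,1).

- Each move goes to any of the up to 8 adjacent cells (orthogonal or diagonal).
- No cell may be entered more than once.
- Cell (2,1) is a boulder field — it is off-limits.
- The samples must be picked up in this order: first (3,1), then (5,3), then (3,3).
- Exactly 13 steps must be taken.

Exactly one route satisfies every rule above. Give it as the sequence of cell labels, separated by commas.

The waypoints must appear in the order (3,1), (5,3), (3,3), with no cell reused.
Route from (2,3): up 1 to (1,3), left 2 to (1,1), down-right 1 to (2,2), down-left 1 to (3,1), down-right 1 to (4,2), down-left 1 to (5,1), right 2 to (5,3), up 2 to (3,3), left 1 to (3,2), down-left 1 to (4,1) — 13 moves in all.
Check: order respected ((3,1) at step 5, (5,3) at step 9, (3,3) at step 11); 13 moves as required.

(2,3), (1,3), (1,2), (1,1), (2,2), (3,1), (4,2), (5,1), (5,2), (5,3), (4,3), (3,3), (3,2), (4,1)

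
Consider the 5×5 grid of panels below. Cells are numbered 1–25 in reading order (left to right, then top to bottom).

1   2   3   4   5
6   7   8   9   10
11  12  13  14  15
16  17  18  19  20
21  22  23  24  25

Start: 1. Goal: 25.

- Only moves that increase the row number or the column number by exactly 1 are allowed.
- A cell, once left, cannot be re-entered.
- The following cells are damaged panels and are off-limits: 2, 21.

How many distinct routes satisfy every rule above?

34

A right/down-only route from 1 to 25 makes exactly 4 down-moves and 4 right-moves in some order.
With no other constraints that would be C(8,4) = 70 routes.
Subtract routes through each blocked cell (inclusion–exclusion for overlaps): − through 2: 35 − through 21: 1 → 34.
That gives 34 routes.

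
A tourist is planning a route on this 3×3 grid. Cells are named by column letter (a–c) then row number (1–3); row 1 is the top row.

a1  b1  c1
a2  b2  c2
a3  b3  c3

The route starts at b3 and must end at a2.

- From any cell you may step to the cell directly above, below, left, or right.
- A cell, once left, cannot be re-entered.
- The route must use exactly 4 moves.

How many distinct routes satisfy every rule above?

2

Need simple routes of exactly 4 moves from b3 to a2 (Manhattan distance 2, so 1 moves are spent on a detour and 1 undoing it).
Enumerating: b3 b2 b1 a1 a2 | b3 c3 c2 b2 a2.
That gives 2 routes.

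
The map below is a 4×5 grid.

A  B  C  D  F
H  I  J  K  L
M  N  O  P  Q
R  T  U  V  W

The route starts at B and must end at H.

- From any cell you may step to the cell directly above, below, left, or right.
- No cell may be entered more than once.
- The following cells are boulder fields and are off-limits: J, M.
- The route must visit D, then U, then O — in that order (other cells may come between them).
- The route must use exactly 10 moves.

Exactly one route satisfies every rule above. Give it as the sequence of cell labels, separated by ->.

The waypoints must appear in the order D, U, O, with no cell reused.
Route from B: 2× right (reaching D), 3× down (reaching V), left to U, up to O, left to N, up to I, left to H — 10 moves in all.
Check: order respected (D at step 2, U at step 6, O at step 7); 10 moves as required.

B -> C -> D -> K -> P -> V -> U -> O -> N -> I -> H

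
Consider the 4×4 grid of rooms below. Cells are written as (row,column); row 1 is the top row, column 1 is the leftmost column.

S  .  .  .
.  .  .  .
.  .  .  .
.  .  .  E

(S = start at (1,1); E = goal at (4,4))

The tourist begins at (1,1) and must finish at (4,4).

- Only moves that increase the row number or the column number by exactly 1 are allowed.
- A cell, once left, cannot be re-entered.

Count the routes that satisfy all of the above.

20

A right/down-only route from (1,1) to (4,4) makes exactly 3 down-moves and 3 right-moves in some order.
With no other constraints that would be C(6,3) = 20 routes.
That gives 20 routes.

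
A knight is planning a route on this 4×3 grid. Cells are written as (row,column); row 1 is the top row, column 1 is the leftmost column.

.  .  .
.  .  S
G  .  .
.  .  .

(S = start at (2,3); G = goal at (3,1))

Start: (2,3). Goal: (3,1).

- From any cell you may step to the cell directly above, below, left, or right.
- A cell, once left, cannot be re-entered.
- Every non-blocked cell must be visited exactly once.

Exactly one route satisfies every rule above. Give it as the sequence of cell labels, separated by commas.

Need to visit all 12 open cells exactly once, starting at (2,3) and ending at (3,1).
Cell (4,3) has only two open neighbours ((3,3) and (4,2)), so the path must pass straight through it: one of those is the cell it's entered from and the other is where it exits.
Route from (2,3): up to (1,3), 2× left (reaching (1,1)), down to (2,1), right to (2,2), down to (3,2), right to (3,3), down to (4,3), 2× left (reaching (4,1)), up to (3,1) — 11 moves in all.
Check: all 12 open cells covered.

(2,3), (1,3), (1,2), (1,1), (2,1), (2,2), (3,2), (3,3), (4,3), (4,2), (4,1), (3,1)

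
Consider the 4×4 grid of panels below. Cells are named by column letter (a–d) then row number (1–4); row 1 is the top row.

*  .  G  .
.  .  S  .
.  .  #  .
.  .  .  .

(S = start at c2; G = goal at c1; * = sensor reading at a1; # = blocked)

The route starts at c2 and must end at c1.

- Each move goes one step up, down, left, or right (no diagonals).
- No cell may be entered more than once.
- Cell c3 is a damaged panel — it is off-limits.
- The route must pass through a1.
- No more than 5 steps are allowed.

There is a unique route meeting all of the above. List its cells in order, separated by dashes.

c2 - b2 - a2 - a1 - b1 - c1

The budget equals the shortest possible length, so every move has to be on a shortest route through the required cells.
Route from c2: left 2 to a2, up 1 to a1, right 2 to c1 — 5 moves in all.
Check: all required cells visited; 5 ≤ 5 moves.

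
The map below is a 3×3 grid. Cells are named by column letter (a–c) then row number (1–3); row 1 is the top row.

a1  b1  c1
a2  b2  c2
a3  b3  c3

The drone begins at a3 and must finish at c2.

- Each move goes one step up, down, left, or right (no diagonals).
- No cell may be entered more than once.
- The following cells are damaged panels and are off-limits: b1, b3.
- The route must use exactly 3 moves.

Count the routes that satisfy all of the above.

Need simple routes of exactly 3 moves from a3 to c2 (Manhattan distance 3, so 0 moves are spent on a detour and 0 undoing it).
Enumerating: a3 a2 b2 c2.
That gives 1 route.

1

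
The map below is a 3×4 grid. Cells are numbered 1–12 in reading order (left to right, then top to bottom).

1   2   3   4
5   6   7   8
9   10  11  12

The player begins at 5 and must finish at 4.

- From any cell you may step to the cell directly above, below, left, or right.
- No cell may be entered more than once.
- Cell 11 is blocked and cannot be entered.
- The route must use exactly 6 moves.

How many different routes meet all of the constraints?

7

Need simple routes of exactly 6 moves from 5 to 4 (Manhattan distance 4, so 1 moves are spent on a detour and 1 undoing it).
Enumerating: 5 1 2 6 7 3 4 | 5 1 2 6 7 8 4 | 5 1 2 3 7 8 4 | 5 9 10 6 2 3 4 | 5 9 10 6 7 3 4 | 5 9 10 6 7 8 4 | 5 6 2 3 7 8 4.
That gives 7 routes.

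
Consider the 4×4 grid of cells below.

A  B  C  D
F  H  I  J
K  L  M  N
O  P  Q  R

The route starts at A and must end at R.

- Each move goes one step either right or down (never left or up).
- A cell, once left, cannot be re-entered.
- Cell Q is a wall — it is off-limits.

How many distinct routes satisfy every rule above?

10

A right/down-only route from A to R makes exactly 3 down-moves and 3 right-moves in some order.
With no other constraints that would be C(6,3) = 20 routes.
Subtract routes through each blocked cell (inclusion–exclusion for overlaps): − through Q: 10 → 10.
That gives 10 routes.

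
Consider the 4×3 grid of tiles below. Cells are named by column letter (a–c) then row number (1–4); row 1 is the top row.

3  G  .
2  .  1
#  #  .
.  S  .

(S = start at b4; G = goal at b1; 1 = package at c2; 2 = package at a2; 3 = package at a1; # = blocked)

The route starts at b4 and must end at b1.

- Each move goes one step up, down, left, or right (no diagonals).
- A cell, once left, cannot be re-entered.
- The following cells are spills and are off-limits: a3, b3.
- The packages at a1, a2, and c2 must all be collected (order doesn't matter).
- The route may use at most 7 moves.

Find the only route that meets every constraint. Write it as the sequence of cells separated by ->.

The budget equals the shortest possible length, so every move has to be on a shortest route through the required cells.
Route from b4: right to c4, 2× up (reaching c2), 2× left (reaching a2), up to a1, right to b1 — 7 moves in all.
Check: all required cells visited; 7 ≤ 7 moves.

b4 -> c4 -> c3 -> c2 -> b2 -> a2 -> a1 -> b1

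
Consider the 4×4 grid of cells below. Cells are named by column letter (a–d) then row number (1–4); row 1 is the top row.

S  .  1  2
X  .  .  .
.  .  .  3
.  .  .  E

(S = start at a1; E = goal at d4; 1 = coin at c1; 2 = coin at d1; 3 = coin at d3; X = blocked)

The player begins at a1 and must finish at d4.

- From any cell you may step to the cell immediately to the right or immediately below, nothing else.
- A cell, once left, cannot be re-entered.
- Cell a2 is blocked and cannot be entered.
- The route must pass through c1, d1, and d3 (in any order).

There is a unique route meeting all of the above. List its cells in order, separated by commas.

Moves only go right or down, so the column and row indices never decrease.
Route from a1: 3× right (reaching d1), 3× down (reaching d4) — 6 moves in all.
Check: all required cells visited.

a1, b1, c1, d1, d2, d3, d4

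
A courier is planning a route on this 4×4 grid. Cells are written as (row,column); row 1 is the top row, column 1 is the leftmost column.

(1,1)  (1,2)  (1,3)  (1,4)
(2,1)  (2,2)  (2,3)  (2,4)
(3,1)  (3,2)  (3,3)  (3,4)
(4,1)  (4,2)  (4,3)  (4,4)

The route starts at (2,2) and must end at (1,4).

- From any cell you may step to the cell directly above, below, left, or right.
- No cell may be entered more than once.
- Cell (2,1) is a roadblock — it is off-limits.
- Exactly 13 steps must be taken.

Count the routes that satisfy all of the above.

1

Need simple routes of exactly 13 moves from (2,2) to (1,4) (Manhattan distance 3, so 5 moves are spent on a detour and 5 undoing it).
Enumerating: (2,2) (1,2) (1,3) (2,3) (3,3) (3,2) (3,1) (4,1) (4,2) (4,3) (4,4) (3,4) (2,4) (1,4).
That gives 1 route.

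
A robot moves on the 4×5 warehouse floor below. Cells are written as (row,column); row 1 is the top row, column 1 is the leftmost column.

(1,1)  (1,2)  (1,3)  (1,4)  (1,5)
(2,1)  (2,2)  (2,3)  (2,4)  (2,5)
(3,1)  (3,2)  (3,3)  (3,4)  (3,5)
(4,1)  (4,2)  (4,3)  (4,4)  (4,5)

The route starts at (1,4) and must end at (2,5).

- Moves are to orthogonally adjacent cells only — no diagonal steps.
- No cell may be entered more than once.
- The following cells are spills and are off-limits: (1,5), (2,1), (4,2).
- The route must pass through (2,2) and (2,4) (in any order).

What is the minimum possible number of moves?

6

Any route passes through (2,2) and (2,4) in some order between (1,4) and (2,5). Summing Manhattan distances along each leg and taking the cheapest ordering ((1,4) → (2,2) → (2,4) → (2,5)) gives a lower bound of 3 + 2 + 1 = 6 moves.
A route of 6 moves achieves this: (1,4) → (1,3) → (1,2) → (2,2) → (2,3) → (2,4) → (2,5).
Since 6 matches the lower bound, it is optimal.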